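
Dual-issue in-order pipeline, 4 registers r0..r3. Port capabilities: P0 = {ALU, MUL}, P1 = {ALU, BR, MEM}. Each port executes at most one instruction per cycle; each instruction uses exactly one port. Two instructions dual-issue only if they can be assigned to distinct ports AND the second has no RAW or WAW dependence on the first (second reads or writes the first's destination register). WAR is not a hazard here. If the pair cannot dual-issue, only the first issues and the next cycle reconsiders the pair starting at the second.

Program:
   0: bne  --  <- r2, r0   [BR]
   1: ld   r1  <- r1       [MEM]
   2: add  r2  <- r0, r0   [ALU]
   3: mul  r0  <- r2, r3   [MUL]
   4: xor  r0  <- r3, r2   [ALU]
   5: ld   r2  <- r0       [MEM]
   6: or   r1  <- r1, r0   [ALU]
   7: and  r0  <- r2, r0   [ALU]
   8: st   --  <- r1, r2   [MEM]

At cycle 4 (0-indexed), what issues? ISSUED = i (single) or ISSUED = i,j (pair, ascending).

ISSUED = 5,6

c0: i0 bne  no-port BR/MEM
c1: i1&i2 ld/add  2-wide
c2: i3 mul  WAW r0
c3: i4 xor  RAW r0
c4: i5&i6 ld/or  2-wide
c5: i7&i8 and/st  2-wide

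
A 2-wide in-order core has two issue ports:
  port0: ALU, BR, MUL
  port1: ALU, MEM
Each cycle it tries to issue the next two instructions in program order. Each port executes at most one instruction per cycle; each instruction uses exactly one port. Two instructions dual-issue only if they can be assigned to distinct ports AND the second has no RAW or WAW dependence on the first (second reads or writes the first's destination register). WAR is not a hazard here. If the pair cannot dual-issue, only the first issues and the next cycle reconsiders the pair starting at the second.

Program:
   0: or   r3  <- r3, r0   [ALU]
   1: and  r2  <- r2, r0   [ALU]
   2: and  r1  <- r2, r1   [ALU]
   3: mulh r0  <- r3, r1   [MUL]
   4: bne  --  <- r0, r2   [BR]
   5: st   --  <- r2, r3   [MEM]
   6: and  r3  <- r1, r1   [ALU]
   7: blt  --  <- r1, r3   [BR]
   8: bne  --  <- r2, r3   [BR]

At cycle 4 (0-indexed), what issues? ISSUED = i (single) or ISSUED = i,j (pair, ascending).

  cy0 -> i0&i1 (or.ALU+and.ALU) pair
  cy1 -> i2 (and.ALU) RAW r1
  cy2 -> i3 (mulh.MUL) no-port MUL/BR
  cy3 -> i4&i5 (bne.BR+st.MEM) pair
  cy4 -> i6 (and.ALU) RAW r3
  cy5 -> i7 (blt.BR) no-port BR/BR
  cy6 -> i8 (bne.BR) tail

ISSUED = 6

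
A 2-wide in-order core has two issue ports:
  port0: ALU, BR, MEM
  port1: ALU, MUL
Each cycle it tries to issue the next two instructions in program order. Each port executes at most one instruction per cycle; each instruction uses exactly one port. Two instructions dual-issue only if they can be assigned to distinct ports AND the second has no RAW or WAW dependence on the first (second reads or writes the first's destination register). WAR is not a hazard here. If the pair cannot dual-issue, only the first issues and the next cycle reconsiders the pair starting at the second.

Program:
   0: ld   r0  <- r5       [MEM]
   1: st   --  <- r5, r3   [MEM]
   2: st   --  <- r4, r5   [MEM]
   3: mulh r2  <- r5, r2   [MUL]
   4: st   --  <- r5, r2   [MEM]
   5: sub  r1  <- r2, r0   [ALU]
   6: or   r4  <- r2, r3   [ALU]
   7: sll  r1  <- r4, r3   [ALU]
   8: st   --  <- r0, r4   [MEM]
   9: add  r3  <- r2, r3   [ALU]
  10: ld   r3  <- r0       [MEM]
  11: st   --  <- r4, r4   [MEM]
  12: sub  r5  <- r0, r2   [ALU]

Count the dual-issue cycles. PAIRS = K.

  cy0 -> i0 (ld.MEM) no-port MEM/MEM
  cy1 -> i1 (st.MEM) no-port MEM/MEM
  cy2 -> i2/i3 (st.MEM/mulh.MUL) 2-wide
  cy3 -> i4/i5 (st.MEM/sub.ALU) 2-wide
  cy4 -> i6 (or.ALU) RAW r4
  cy5 -> i7/i8 (sll.ALU/st.MEM) 2-wide
  cy6 -> i9 (add.ALU) WAW r3
  cy7 -> i10 (ld.MEM) no-port MEM/MEM
  cy8 -> i11/i12 (st.MEM/sub.ALU) 2-wide

PAIRS = 4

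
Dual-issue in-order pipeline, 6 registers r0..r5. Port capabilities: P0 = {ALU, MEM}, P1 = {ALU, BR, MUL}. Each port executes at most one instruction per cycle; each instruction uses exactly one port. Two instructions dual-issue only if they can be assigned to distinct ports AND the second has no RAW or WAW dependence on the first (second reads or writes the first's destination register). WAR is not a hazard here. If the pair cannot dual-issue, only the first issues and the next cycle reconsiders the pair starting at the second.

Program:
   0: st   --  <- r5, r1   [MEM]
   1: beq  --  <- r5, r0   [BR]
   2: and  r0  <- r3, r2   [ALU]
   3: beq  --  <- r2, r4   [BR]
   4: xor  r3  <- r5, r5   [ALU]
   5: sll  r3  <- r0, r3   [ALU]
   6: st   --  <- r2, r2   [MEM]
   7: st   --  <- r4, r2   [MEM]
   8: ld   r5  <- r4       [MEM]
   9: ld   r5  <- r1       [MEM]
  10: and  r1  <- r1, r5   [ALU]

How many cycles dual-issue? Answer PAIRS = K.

#0 head=0: st.MEM;beq.BR i0,i1 2-wide
#1 head=2: and.ALU;beq.BR i2,i3 2-wide
#2 head=4: xor.ALU i4 RAW+WAW r3
#3 head=5: sll.ALU;st.MEM i5,i6 2-wide
#4 head=7: st.MEM i7 no-port MEM/MEM
#5 head=8: ld.MEM i8 no-port MEM/MEM
#6 head=9: ld.MEM i9 RAW r5
#7 head=10: and.ALU i10 tail

PAIRS = 3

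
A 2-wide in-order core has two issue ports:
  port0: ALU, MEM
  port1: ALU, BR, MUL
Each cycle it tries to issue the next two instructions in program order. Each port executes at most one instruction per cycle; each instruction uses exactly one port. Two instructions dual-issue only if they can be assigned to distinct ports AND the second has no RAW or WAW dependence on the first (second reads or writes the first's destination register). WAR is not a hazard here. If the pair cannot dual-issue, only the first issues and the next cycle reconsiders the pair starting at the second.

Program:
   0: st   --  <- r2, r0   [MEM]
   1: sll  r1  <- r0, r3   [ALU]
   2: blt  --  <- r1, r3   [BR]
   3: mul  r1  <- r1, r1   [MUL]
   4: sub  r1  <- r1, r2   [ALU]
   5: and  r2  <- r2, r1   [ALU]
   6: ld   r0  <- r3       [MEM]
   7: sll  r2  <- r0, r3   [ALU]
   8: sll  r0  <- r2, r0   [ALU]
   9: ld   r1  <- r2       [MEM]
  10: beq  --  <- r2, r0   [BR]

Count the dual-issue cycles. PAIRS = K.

PAIRS = 3

#0 head=0: st.MEM sll.ALU i0&i1 dual
#1 head=2: blt.BR i2 no-port BR/MUL
#2 head=3: mul.MUL i3 RAW+WAW r1
#3 head=4: sub.ALU i4 RAW r1
#4 head=5: and.ALU ld.MEM i5&i6 dual
#5 head=7: sll.ALU i7 RAW r2
#6 head=8: sll.ALU ld.MEM i8&i9 dual
#7 head=10: beq.BR i10 tail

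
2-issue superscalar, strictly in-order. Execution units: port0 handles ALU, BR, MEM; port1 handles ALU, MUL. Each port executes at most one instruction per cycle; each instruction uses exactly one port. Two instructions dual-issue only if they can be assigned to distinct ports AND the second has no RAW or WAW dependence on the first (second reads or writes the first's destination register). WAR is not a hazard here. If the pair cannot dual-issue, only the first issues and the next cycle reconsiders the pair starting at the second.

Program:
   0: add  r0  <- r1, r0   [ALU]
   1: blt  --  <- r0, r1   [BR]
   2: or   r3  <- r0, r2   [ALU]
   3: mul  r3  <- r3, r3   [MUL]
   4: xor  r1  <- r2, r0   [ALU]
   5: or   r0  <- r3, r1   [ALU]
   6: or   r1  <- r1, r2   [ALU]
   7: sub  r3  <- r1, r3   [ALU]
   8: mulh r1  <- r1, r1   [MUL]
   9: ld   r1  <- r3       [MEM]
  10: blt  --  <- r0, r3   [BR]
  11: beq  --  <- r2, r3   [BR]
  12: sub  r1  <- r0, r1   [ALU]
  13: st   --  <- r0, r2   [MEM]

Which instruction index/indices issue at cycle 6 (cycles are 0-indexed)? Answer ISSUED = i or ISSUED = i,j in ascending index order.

  cy0 -> i0 (add) RAW r0
  cy1 -> i1/i2 (blt+or) 2-wide
  cy2 -> i3/i4 (mul+xor) 2-wide
  cy3 -> i5/i6 (or+or) 2-wide
  cy4 -> i7/i8 (sub+mulh) 2-wide
  cy5 -> i9 (ld) no-port MEM/BR
  cy6 -> i10 (blt) no-port BR/BR
  cy7 -> i11/i12 (beq+sub) 2-wide
  cy8 -> i13 (st) tail

ISSUED = 10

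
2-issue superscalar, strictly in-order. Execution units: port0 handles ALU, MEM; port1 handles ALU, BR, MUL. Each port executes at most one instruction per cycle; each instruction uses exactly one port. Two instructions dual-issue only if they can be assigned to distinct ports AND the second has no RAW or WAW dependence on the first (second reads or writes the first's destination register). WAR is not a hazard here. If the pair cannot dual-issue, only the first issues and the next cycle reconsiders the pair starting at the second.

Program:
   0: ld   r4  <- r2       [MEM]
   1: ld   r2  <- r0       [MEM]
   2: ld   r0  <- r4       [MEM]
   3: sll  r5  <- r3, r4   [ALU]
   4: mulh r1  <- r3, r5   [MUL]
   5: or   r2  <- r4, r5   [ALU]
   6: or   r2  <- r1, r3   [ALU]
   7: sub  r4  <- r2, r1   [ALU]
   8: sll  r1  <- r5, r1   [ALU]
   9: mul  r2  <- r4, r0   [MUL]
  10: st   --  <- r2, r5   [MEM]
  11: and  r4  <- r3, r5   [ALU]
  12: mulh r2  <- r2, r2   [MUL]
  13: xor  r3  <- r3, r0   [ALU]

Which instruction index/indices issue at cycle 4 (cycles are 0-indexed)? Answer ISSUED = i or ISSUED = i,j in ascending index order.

ISSUED = 6

  cy0 -> i0 (ld.MEM) no-port MEM/MEM
  cy1 -> i1 (ld.MEM) no-port MEM/MEM
  cy2 -> i2&i3 (ld.MEM+sll.ALU) 2-wide
  cy3 -> i4&i5 (mulh.MUL+or.ALU) 2-wide
  cy4 -> i6 (or.ALU) RAW r2
  cy5 -> i7&i8 (sub.ALU+sll.ALU) 2-wide
  cy6 -> i9 (mul.MUL) RAW r2
  cy7 -> i10&i11 (st.MEM+and.ALU) 2-wide
  cy8 -> i12&i13 (mulh.MUL+xor.ALU) 2-wide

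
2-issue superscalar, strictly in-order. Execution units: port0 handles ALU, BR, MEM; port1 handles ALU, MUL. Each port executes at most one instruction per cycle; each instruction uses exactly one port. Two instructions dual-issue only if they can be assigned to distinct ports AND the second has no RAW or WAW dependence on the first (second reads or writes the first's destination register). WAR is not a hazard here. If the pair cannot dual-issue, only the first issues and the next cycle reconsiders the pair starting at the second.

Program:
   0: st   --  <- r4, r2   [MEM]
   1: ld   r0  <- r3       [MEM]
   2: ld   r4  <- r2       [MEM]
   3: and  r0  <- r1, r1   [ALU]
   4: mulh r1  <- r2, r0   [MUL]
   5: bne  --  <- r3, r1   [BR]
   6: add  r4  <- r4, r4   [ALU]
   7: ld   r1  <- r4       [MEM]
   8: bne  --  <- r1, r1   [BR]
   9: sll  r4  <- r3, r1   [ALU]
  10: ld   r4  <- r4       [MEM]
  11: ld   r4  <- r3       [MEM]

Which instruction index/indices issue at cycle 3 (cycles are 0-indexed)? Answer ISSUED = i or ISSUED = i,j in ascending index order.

ISSUED = 4

t=0 i0:st ; no-port MEM/MEM
t=1 i1:ld ; no-port MEM/MEM
t=2 i2/i3:ld+and ; dual
t=3 i4:mulh ; RAW r1
t=4 i5/i6:bne+add ; dual
t=5 i7:ld ; no-port MEM/BR
t=6 i8/i9:bne+sll ; dual
t=7 i10:ld ; no-port MEM/MEM
t=8 i11:ld ; tail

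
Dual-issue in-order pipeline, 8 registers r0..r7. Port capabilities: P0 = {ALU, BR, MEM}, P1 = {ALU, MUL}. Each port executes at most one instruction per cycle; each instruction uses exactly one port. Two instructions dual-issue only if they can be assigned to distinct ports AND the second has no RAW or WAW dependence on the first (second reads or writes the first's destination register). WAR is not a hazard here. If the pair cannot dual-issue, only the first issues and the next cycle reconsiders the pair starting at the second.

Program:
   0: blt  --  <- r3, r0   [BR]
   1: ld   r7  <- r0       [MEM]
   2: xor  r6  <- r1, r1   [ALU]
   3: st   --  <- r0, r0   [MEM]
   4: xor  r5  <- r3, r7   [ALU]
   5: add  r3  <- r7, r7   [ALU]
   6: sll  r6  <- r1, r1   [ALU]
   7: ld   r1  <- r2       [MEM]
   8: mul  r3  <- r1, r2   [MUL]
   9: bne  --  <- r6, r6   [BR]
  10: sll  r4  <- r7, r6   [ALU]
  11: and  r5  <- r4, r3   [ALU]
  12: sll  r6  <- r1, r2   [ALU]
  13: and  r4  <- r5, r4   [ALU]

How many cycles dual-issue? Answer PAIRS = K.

PAIRS = 5

[0] i0  blt  -- no-port BR/MEM
[1] i1&i2  ld+xor  -- 2-wide
[2] i3&i4  st+xor  -- 2-wide
[3] i5&i6  add+sll  -- 2-wide
[4] i7  ld  -- RAW r1
[5] i8&i9  mul+bne  -- 2-wide
[6] i10  sll  -- RAW r4
[7] i11&i12  and+sll  -- 2-wide
[8] i13  and  -- tail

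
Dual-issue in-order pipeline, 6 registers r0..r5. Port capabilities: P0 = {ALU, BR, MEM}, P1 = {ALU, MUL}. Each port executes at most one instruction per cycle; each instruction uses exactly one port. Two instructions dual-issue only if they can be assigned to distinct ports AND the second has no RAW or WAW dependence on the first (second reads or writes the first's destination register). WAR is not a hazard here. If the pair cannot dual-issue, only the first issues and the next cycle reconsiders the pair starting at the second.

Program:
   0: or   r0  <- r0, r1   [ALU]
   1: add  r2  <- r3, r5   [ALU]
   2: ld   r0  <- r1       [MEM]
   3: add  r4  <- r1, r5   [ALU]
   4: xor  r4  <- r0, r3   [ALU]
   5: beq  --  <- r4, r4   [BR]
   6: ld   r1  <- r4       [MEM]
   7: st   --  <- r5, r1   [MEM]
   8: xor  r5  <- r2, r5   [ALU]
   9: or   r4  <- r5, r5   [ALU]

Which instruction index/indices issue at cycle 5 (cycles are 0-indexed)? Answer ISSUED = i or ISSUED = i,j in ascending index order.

ISSUED = 7,8

[0] i0,i1  or.ALU+add.ALU  -- 2-wide
[1] i2,i3  ld.MEM+add.ALU  -- 2-wide
[2] i4  xor.ALU  -- RAW r4
[3] i5  beq.BR  -- no-port BR/MEM
[4] i6  ld.MEM  -- no-port MEM/MEM
[5] i7,i8  st.MEM+xor.ALU  -- 2-wide
[6] i9  or.ALU  -- tail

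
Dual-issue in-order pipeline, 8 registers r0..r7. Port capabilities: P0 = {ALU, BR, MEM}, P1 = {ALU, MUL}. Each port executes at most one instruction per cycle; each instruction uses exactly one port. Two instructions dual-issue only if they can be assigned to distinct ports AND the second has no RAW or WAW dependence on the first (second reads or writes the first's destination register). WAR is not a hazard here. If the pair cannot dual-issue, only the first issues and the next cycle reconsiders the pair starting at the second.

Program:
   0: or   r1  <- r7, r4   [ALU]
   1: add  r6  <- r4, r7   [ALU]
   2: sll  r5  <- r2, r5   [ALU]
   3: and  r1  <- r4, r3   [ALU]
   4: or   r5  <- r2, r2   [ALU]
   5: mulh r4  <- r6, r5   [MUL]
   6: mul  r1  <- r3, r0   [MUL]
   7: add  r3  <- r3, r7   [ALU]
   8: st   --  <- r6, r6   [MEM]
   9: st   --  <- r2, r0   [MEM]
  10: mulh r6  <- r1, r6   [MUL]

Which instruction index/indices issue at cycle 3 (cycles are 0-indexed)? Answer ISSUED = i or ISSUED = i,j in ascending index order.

ISSUED = 5

t=0 i0/i1:or.ALU+add.ALU ; pair
t=1 i2/i3:sll.ALU+and.ALU ; pair
t=2 i4:or.ALU ; RAW r5
t=3 i5:mulh.MUL ; no-port MUL/MUL
t=4 i6/i7:mul.MUL+add.ALU ; pair
t=5 i8:st.MEM ; no-port MEM/MEM
t=6 i9/i10:st.MEM+mulh.MUL ; pair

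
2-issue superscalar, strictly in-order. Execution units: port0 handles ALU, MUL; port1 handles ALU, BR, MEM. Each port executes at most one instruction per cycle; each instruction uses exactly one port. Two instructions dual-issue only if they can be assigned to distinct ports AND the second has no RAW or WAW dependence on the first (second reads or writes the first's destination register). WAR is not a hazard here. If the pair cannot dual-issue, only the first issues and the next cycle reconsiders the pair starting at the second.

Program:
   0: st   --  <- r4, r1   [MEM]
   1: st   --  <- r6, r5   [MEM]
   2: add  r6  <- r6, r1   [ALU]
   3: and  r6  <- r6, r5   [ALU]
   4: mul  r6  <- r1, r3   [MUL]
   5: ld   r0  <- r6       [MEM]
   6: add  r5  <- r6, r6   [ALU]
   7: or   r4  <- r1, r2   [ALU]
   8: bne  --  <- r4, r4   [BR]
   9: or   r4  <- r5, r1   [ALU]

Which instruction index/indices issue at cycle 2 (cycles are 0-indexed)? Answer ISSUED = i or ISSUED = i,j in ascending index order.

ISSUED = 3

t=0 i0:st.MEM ; no-port MEM/MEM
t=1 i1/i2:st.MEM/add.ALU ; dual
t=2 i3:and.ALU ; WAW r6
t=3 i4:mul.MUL ; RAW r6
t=4 i5/i6:ld.MEM/add.ALU ; dual
t=5 i7:or.ALU ; RAW r4
t=6 i8/i9:bne.BR/or.ALU ; dual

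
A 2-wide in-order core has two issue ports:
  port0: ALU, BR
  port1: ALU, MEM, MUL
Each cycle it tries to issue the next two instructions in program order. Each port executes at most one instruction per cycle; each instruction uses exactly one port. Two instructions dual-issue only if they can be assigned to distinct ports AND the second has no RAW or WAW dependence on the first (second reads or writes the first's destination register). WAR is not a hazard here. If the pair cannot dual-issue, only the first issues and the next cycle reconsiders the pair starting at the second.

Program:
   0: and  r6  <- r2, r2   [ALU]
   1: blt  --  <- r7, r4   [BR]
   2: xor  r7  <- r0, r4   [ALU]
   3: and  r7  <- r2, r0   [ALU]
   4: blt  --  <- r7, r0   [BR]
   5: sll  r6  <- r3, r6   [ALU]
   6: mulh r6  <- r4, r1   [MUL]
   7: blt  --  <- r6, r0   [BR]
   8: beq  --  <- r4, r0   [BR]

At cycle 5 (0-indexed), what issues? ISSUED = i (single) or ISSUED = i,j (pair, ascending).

c0: i0/i1 and/blt  2-wide
c1: i2 xor  WAW r7
c2: i3 and  RAW r7
c3: i4/i5 blt/sll  2-wide
c4: i6 mulh  RAW r6
c5: i7 blt  no-port BR/BR
c6: i8 beq  tail

ISSUED = 7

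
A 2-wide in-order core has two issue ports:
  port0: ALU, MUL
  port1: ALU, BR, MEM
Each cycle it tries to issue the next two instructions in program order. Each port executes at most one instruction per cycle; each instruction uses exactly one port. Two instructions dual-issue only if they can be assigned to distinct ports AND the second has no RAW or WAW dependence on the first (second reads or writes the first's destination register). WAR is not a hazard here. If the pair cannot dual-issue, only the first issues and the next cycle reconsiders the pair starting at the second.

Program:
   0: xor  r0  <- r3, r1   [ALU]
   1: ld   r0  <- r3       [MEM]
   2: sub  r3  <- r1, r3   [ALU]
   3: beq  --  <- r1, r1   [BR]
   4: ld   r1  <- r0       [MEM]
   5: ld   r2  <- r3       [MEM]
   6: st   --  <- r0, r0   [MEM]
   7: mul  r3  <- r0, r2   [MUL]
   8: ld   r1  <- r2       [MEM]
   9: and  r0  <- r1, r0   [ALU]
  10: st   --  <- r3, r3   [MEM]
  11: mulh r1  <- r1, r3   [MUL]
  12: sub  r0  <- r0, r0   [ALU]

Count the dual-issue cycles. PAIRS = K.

PAIRS = 4

  cy0 -> i0 (xor) WAW r0
  cy1 -> i1+i2 (ld/sub) 2-wide
  cy2 -> i3 (beq) no-port BR/MEM
  cy3 -> i4 (ld) no-port MEM/MEM
  cy4 -> i5 (ld) no-port MEM/MEM
  cy5 -> i6+i7 (st/mul) 2-wide
  cy6 -> i8 (ld) RAW r1
  cy7 -> i9+i10 (and/st) 2-wide
  cy8 -> i11+i12 (mulh/sub) 2-wide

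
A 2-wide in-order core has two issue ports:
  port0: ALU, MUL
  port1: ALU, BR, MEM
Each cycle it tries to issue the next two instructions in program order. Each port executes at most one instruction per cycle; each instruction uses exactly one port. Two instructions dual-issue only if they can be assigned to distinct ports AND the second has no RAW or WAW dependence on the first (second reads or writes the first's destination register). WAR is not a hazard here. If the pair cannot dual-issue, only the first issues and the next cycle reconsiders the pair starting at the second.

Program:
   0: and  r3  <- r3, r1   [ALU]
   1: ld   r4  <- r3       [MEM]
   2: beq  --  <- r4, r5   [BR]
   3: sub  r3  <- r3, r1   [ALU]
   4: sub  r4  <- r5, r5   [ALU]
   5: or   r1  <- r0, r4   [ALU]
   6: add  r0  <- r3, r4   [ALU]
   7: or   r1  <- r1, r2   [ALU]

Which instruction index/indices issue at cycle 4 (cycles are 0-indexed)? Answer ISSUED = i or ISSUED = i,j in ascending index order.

ISSUED = 5,6

#0 head=0: and i0 RAW r3
#1 head=1: ld i1 no-port MEM/BR
#2 head=2: beq+sub i2&i3 2-wide
#3 head=4: sub i4 RAW r4
#4 head=5: or+add i5&i6 2-wide
#5 head=7: or i7 tail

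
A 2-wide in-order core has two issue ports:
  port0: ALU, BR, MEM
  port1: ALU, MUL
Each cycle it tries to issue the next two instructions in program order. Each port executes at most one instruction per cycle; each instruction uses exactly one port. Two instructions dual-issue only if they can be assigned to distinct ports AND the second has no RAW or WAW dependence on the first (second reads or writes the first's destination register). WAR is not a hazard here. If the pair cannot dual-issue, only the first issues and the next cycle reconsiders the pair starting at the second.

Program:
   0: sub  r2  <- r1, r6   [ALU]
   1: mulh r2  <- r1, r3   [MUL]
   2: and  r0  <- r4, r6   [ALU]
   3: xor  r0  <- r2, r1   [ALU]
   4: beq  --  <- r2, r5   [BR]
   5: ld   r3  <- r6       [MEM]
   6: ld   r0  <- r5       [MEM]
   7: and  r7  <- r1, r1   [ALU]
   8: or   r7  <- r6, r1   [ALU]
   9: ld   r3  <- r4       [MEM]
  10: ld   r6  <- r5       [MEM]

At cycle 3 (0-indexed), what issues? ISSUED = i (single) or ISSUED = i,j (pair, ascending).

t=0 i0:sub.ALU ; WAW r2
t=1 i1+i2:mulh.MUL+and.ALU ; pair
t=2 i3+i4:xor.ALU+beq.BR ; pair
t=3 i5:ld.MEM ; no-port MEM/MEM
t=4 i6+i7:ld.MEM+and.ALU ; pair
t=5 i8+i9:or.ALU+ld.MEM ; pair
t=6 i10:ld.MEM ; tail

ISSUED = 5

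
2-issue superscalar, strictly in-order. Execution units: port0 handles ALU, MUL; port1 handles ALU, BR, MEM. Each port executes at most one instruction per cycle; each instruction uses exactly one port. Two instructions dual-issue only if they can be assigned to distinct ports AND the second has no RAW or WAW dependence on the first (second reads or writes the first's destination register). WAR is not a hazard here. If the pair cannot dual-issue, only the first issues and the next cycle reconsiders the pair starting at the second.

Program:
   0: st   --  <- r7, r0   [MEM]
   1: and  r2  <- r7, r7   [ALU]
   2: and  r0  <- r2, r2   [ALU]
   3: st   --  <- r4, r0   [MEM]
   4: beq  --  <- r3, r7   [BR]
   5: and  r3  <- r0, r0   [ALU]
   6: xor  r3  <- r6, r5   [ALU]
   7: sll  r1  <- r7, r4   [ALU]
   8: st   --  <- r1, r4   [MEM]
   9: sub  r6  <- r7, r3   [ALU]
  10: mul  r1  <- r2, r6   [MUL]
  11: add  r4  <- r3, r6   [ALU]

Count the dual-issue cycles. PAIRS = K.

PAIRS = 5

c0: i0/i1 st+and  2-wide
c1: i2 and  RAW r0
c2: i3 st  no-port MEM/BR
c3: i4/i5 beq+and  2-wide
c4: i6/i7 xor+sll  2-wide
c5: i8/i9 st+sub  2-wide
c6: i10/i11 mul+add  2-wide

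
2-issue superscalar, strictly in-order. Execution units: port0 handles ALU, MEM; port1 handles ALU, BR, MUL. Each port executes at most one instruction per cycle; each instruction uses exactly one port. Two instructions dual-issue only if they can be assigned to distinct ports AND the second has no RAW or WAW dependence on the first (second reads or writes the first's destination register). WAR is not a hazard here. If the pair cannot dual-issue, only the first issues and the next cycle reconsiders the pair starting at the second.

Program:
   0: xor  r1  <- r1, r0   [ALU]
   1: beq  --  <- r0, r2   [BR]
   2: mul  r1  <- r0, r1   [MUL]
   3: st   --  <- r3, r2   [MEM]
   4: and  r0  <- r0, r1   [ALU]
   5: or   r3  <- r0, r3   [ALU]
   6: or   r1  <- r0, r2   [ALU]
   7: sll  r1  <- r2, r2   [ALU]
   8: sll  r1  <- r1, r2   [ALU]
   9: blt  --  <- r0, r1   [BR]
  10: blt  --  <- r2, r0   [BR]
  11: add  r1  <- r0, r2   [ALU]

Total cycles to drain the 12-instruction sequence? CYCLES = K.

0. xor.ALU/beq.BR @i0/i1  | dual
1. mul.MUL/st.MEM @i2/i3  | dual
2. and.ALU @i4  | RAW r0
3. or.ALU/or.ALU @i5/i6  | dual
4. sll.ALU @i7  | RAW+WAW r1
5. sll.ALU @i8  | RAW r1
6. blt.BR @i9  | no-port BR/BR
7. blt.BR/add.ALU @i10/i11  | dual

CYCLES = 8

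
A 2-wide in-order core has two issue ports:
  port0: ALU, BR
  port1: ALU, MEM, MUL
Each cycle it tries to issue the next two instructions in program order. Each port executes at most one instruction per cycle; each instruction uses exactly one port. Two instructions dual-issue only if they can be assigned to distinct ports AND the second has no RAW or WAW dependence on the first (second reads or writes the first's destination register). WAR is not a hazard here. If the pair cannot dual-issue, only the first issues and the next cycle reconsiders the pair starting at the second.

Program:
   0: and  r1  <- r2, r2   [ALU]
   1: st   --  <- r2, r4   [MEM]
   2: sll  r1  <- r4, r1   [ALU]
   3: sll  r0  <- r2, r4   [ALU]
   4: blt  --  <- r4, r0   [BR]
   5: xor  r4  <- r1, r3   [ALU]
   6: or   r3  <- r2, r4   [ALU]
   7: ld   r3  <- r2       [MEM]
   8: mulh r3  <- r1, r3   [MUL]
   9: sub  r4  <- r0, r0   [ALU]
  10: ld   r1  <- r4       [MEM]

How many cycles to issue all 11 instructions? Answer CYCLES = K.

CYCLES = 7

c0: i0/i1 and.ALU st.MEM  2-wide
c1: i2/i3 sll.ALU sll.ALU  2-wide
c2: i4/i5 blt.BR xor.ALU  2-wide
c3: i6 or.ALU  WAW r3
c4: i7 ld.MEM  no-port MEM/MUL
c5: i8/i9 mulh.MUL sub.ALU  2-wide
c6: i10 ld.MEM  tail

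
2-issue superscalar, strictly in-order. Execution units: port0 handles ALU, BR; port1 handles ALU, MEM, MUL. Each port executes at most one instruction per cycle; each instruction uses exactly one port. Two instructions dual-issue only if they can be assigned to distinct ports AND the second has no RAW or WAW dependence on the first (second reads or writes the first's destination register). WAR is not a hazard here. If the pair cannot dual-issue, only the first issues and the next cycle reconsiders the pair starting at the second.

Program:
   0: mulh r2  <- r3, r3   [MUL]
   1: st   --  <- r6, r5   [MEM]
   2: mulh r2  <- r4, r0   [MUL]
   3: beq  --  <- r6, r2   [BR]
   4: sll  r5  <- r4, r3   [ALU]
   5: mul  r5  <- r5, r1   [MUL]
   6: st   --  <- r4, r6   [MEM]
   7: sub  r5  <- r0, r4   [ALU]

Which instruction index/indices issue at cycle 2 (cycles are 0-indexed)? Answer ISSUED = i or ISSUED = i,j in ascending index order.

  cy0 -> i0 (mulh.MUL) no-port MUL/MEM
  cy1 -> i1 (st.MEM) no-port MEM/MUL
  cy2 -> i2 (mulh.MUL) RAW r2
  cy3 -> i3,i4 (beq.BR;sll.ALU) dual
  cy4 -> i5 (mul.MUL) no-port MUL/MEM
  cy5 -> i6,i7 (st.MEM;sub.ALU) dual

ISSUED = 2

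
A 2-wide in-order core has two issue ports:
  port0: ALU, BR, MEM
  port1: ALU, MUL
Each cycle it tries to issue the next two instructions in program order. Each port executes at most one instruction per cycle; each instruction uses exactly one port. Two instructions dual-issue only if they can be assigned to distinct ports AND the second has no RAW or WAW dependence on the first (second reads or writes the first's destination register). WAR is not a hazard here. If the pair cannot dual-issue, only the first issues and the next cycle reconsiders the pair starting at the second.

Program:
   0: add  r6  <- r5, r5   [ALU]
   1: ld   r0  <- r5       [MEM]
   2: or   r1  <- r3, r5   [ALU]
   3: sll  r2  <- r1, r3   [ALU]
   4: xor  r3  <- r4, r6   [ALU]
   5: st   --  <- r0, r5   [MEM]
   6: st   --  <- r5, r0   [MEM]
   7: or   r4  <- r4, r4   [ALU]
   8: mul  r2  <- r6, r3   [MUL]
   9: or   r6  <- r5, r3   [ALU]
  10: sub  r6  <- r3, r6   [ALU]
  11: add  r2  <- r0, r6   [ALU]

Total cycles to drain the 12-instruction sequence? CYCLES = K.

CYCLES = 8

c0: i0,i1 add ld  2-wide
c1: i2 or  RAW r1
c2: i3,i4 sll xor  2-wide
c3: i5 st  no-port MEM/MEM
c4: i6,i7 st or  2-wide
c5: i8,i9 mul or  2-wide
c6: i10 sub  RAW r6
c7: i11 add  tail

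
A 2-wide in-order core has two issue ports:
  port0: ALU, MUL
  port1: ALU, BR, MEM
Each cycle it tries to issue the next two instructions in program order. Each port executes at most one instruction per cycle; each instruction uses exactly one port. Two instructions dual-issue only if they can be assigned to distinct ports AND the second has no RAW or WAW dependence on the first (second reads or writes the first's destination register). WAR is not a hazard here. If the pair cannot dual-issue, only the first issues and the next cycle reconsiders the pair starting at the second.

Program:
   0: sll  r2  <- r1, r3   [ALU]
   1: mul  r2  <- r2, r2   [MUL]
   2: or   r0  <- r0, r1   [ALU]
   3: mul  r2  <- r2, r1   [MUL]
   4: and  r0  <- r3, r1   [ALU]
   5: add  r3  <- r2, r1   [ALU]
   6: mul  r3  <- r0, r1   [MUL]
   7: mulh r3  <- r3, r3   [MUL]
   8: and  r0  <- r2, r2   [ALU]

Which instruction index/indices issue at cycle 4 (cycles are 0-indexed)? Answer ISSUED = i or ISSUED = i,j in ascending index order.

ISSUED = 6

  cy0 -> i0 (sll) RAW+WAW r2
  cy1 -> i1/i2 (mul or) pair
  cy2 -> i3/i4 (mul and) pair
  cy3 -> i5 (add) WAW r3
  cy4 -> i6 (mul) no-port MUL/MUL
  cy5 -> i7/i8 (mulh and) pair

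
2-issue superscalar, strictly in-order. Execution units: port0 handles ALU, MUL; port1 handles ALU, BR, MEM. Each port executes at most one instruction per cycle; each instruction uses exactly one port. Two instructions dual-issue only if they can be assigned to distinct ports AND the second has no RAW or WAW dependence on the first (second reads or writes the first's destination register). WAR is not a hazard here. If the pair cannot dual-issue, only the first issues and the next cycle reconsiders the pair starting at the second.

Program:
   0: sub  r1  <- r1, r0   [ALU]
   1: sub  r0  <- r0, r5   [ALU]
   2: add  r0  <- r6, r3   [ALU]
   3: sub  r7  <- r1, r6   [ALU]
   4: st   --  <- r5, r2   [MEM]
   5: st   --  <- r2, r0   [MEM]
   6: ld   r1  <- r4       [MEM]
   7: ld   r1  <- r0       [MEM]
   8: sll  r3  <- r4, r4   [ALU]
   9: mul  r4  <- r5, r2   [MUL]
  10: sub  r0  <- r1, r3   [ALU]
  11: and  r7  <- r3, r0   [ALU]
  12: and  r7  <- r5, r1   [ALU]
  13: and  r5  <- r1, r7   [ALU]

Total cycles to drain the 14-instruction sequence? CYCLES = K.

CYCLES = 10

  cy0 -> i0,i1 (sub/sub) 2-wide
  cy1 -> i2,i3 (add/sub) 2-wide
  cy2 -> i4 (st) no-port MEM/MEM
  cy3 -> i5 (st) no-port MEM/MEM
  cy4 -> i6 (ld) no-port MEM/MEM
  cy5 -> i7,i8 (ld/sll) 2-wide
  cy6 -> i9,i10 (mul/sub) 2-wide
  cy7 -> i11 (and) WAW r7
  cy8 -> i12 (and) RAW r7
  cy9 -> i13 (and) tail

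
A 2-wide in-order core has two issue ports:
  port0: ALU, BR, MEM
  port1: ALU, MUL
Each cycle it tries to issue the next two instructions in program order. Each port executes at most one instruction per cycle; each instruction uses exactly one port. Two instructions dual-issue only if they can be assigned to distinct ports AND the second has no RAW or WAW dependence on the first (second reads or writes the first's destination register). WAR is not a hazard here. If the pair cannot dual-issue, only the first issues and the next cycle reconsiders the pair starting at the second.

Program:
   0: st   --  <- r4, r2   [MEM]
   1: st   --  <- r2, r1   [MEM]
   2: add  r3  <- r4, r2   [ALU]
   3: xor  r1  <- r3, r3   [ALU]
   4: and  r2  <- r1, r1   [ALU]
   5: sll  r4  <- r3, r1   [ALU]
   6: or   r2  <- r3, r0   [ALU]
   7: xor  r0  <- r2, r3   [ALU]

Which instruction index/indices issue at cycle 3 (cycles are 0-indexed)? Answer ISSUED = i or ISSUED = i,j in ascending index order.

t=0 i0:st.MEM ; no-port MEM/MEM
t=1 i1+i2:st.MEM;add.ALU ; 2-wide
t=2 i3:xor.ALU ; RAW r1
t=3 i4+i5:and.ALU;sll.ALU ; 2-wide
t=4 i6:or.ALU ; RAW r2
t=5 i7:xor.ALU ; tail

ISSUED = 4,5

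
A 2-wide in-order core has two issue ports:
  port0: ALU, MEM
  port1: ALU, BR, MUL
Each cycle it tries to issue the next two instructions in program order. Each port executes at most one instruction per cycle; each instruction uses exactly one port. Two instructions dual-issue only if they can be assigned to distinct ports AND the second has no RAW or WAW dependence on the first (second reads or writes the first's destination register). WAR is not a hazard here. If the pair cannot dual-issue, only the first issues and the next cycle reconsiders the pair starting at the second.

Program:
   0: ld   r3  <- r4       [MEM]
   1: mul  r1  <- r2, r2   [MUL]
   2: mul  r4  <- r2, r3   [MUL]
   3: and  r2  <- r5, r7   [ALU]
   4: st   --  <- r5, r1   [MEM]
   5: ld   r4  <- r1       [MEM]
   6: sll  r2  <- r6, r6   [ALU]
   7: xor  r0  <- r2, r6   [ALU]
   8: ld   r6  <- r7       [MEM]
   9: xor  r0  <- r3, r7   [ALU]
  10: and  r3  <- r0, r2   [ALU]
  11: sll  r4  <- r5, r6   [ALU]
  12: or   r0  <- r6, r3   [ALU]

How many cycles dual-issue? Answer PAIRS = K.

[0] i0&i1  ld/mul  -- pair
[1] i2&i3  mul/and  -- pair
[2] i4  st  -- no-port MEM/MEM
[3] i5&i6  ld/sll  -- pair
[4] i7&i8  xor/ld  -- pair
[5] i9  xor  -- RAW r0
[6] i10&i11  and/sll  -- pair
[7] i12  or  -- tail

PAIRS = 5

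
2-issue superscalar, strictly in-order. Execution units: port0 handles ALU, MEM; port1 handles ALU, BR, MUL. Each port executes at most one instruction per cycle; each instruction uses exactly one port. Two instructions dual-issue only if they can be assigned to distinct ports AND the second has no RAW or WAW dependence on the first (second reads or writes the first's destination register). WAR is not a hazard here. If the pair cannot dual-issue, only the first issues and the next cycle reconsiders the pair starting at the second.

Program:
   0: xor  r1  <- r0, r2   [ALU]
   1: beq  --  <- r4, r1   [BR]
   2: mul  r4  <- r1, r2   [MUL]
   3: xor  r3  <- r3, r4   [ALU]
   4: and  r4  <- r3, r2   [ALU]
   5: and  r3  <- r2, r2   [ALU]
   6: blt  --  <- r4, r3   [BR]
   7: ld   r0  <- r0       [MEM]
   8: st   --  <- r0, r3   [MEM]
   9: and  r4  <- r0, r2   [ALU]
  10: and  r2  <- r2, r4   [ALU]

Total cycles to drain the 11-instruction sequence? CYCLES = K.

CYCLES = 8

  cy0 -> i0 (xor.ALU) RAW r1
  cy1 -> i1 (beq.BR) no-port BR/MUL
  cy2 -> i2 (mul.MUL) RAW r4
  cy3 -> i3 (xor.ALU) RAW r3
  cy4 -> i4/i5 (and.ALU/and.ALU) dual
  cy5 -> i6/i7 (blt.BR/ld.MEM) dual
  cy6 -> i8/i9 (st.MEM/and.ALU) dual
  cy7 -> i10 (and.ALU) tail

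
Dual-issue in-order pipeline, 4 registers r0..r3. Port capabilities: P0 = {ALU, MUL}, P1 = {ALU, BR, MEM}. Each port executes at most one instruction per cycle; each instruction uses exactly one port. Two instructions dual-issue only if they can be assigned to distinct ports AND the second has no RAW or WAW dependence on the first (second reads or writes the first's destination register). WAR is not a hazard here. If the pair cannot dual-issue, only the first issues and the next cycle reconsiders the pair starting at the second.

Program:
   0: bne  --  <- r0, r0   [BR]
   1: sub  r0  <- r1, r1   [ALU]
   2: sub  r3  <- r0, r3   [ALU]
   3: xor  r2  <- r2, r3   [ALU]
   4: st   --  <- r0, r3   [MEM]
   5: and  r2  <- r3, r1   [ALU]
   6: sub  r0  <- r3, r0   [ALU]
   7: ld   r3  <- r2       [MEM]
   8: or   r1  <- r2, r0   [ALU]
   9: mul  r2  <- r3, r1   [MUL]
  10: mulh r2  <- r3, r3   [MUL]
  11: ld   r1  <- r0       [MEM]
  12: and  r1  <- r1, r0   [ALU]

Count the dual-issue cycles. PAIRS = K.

[0] i0/i1  bne.BR;sub.ALU  -- pair
[1] i2  sub.ALU  -- RAW r3
[2] i3/i4  xor.ALU;st.MEM  -- pair
[3] i5/i6  and.ALU;sub.ALU  -- pair
[4] i7/i8  ld.MEM;or.ALU  -- pair
[5] i9  mul.MUL  -- no-port MUL/MUL
[6] i10/i11  mulh.MUL;ld.MEM  -- pair
[7] i12  and.ALU  -- tail

PAIRS = 5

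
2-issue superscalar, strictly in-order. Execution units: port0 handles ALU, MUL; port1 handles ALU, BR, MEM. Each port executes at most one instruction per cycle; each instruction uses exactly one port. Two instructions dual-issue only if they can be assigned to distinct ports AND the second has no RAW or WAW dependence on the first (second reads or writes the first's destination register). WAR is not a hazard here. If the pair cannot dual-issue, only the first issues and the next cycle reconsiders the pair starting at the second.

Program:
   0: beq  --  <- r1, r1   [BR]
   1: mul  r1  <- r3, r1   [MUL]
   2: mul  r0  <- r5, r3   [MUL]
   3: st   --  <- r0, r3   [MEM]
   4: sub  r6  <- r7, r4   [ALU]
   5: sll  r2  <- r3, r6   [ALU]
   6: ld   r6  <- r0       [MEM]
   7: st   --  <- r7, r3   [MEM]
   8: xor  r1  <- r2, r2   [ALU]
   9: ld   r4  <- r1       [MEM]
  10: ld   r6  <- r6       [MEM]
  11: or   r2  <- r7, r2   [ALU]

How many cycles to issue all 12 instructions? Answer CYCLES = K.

CYCLES = 7

[0] i0&i1  beq mul  -- 2-wide
[1] i2  mul  -- RAW r0
[2] i3&i4  st sub  -- 2-wide
[3] i5&i6  sll ld  -- 2-wide
[4] i7&i8  st xor  -- 2-wide
[5] i9  ld  -- no-port MEM/MEM
[6] i10&i11  ld or  -- 2-wide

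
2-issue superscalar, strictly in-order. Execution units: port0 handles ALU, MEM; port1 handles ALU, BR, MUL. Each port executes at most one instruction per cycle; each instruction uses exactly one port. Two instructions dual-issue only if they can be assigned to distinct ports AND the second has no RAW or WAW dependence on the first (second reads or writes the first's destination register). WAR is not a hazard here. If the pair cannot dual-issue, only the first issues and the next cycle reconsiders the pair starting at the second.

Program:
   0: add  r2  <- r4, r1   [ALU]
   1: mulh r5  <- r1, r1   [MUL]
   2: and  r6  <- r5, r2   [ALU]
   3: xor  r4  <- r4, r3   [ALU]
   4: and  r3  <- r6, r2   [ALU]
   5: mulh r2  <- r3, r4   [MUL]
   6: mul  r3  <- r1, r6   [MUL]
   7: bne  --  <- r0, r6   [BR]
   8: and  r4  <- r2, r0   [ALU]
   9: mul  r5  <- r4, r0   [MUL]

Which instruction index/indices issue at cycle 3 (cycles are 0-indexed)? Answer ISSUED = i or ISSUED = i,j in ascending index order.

[0] i0,i1  add mulh  -- pair
[1] i2,i3  and xor  -- pair
[2] i4  and  -- RAW r3
[3] i5  mulh  -- no-port MUL/MUL
[4] i6  mul  -- no-port MUL/BR
[5] i7,i8  bne and  -- pair
[6] i9  mul  -- tail

ISSUED = 5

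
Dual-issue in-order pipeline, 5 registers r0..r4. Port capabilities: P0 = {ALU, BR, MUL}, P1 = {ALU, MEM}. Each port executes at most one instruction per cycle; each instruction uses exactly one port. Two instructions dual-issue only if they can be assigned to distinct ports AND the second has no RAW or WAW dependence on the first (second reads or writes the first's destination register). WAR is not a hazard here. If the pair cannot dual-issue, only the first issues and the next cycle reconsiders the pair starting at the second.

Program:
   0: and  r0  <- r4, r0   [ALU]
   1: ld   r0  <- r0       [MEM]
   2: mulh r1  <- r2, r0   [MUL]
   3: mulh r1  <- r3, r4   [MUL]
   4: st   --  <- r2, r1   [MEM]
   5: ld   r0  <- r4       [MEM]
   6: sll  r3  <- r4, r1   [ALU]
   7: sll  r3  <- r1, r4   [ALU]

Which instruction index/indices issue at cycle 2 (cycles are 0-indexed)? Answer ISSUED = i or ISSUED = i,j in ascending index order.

ISSUED = 2

  cy0 -> i0 (and) RAW+WAW r0
  cy1 -> i1 (ld) RAW r0
  cy2 -> i2 (mulh) no-port MUL/MUL
  cy3 -> i3 (mulh) RAW r1
  cy4 -> i4 (st) no-port MEM/MEM
  cy5 -> i5/i6 (ld/sll) dual
  cy6 -> i7 (sll) tail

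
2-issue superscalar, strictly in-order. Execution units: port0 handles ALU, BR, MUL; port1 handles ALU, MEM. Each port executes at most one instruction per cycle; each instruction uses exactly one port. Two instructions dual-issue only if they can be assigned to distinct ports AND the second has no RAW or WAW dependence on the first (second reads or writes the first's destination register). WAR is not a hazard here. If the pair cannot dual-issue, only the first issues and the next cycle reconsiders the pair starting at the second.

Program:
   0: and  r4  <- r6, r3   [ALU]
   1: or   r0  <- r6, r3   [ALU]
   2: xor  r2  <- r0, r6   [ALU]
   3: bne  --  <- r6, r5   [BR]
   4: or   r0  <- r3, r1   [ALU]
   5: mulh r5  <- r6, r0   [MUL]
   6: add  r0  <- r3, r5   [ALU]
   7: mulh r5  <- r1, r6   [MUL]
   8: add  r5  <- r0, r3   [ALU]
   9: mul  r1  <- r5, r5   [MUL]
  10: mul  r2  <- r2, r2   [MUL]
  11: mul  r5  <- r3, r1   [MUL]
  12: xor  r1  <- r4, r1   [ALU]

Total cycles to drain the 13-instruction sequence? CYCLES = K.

CYCLES = 9

[0] i0,i1  and+or  -- dual
[1] i2,i3  xor+bne  -- dual
[2] i4  or  -- RAW r0
[3] i5  mulh  -- RAW r5
[4] i6,i7  add+mulh  -- dual
[5] i8  add  -- RAW r5
[6] i9  mul  -- no-port MUL/MUL
[7] i10  mul  -- no-port MUL/MUL
[8] i11,i12  mul+xor  -- dual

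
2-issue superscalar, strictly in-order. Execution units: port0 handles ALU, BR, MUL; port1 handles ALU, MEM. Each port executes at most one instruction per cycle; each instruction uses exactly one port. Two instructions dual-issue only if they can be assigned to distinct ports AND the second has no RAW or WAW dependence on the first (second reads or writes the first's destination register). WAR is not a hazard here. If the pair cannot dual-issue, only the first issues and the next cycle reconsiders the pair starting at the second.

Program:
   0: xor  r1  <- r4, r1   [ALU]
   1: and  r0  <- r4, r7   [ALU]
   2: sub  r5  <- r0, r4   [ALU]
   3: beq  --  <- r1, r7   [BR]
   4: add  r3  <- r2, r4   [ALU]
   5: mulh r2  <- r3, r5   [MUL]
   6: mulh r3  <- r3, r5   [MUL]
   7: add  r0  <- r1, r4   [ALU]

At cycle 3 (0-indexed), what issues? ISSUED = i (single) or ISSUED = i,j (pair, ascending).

c0: i0+i1 xor.ALU/and.ALU  dual
c1: i2+i3 sub.ALU/beq.BR  dual
c2: i4 add.ALU  RAW r3
c3: i5 mulh.MUL  no-port MUL/MUL
c4: i6+i7 mulh.MUL/add.ALU  dual

ISSUED = 5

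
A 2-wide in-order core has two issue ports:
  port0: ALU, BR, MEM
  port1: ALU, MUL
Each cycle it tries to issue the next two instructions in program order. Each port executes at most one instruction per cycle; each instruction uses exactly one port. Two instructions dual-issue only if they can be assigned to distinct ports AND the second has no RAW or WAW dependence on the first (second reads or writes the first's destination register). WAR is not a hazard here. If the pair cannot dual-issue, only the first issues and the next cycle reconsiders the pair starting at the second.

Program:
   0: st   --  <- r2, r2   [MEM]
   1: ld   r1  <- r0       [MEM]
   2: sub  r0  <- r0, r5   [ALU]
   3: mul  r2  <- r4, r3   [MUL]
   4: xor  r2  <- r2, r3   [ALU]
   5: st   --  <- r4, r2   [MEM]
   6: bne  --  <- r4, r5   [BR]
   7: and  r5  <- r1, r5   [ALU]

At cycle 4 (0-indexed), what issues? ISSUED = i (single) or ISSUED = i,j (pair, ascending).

ISSUED = 5

c0: i0 st.MEM  no-port MEM/MEM
c1: i1&i2 ld.MEM;sub.ALU  2-wide
c2: i3 mul.MUL  RAW+WAW r2
c3: i4 xor.ALU  RAW r2
c4: i5 st.MEM  no-port MEM/BR
c5: i6&i7 bne.BR;and.ALU  2-wide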